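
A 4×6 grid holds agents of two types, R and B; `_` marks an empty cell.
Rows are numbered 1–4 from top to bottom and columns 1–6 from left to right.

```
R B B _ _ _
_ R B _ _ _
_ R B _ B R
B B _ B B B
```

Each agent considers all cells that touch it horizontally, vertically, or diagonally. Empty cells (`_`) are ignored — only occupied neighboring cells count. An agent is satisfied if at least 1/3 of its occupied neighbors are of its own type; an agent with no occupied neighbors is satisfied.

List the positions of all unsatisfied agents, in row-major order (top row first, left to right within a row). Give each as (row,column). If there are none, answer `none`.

(3,2), (3,6)

Row 1: (1,1)R 1/2 ✓ · (1,2)B 2/4 ✓ · (1,3)B 2/3 ✓
Row 2: (2,2)R 2/6 ✓ · (2,3)B 3/5 ✓
Row 3: (3,2)R 1/5 ✗ · (3,3)B 3/5 ✓ · (3,5)B 3/4 ✓ · (3,6)R 0/3 ✗
Row 4: (4,1)B 1/2 ✓ · (4,2)B 2/3 ✓ · (4,4)B 3/3 ✓ · (4,5)B 3/4 ✓ · (4,6)B 2/3 ✓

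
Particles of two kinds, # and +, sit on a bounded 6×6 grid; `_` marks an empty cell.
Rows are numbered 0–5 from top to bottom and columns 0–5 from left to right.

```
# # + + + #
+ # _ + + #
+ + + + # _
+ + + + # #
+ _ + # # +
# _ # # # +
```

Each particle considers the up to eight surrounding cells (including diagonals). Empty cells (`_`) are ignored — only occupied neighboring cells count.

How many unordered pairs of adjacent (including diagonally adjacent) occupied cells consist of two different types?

Scan each occupied cell's neighbors to the right and below (and the two forward diagonals) so each pair is counted once.
From row 0: 7 unlike of 18 pairs (running 7/18).
From row 1: 7 unlike of 14 pairs (running 14/32).
From row 2: 3 unlike of 18 pairs (running 17/50).
From row 3: 6 unlike of 18 pairs (running 23/68).
From row 4: 7 unlike of 14 pairs (running 30/82).
From row 5: 1 unlike of 3 pairs (running 31/85).
Total adjacent occupied pairs: 85; unlike-type pairs: 31.

31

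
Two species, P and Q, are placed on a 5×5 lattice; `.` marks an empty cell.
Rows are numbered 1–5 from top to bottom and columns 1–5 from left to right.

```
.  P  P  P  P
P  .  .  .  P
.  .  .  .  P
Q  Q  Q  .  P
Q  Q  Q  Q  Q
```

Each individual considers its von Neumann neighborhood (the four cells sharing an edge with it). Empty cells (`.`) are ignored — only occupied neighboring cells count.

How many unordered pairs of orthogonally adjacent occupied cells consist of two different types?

1

Scan each occupied cell's neighbors to the right and below so each pair is counted once.
From row 1: 0 unlike of 4 pairs (running 0/4).
From row 2: 0 unlike of 1 pairs (running 0/5).
From row 3: 0 unlike of 1 pairs (running 0/6).
From row 4: 1 unlike of 6 pairs (running 1/12).
From row 5: 0 unlike of 4 pairs (running 1/16).
Total adjacent occupied pairs: 16; unlike-type pairs: 1.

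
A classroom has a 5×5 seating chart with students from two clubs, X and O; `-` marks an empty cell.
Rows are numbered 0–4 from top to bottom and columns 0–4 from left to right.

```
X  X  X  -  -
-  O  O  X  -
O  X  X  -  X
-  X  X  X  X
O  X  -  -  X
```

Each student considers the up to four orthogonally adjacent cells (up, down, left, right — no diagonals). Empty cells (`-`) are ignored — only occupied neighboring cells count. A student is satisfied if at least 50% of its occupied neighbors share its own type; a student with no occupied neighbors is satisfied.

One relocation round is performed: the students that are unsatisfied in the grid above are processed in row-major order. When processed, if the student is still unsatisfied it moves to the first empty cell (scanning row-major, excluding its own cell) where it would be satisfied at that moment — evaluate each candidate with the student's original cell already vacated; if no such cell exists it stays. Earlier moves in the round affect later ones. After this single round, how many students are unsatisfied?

Initially unsatisfied (in order): (1,1), (1,2), (1,3), (2,0), (4,0).
  (1,1) → (0,4).
  (1,2) → (1,0).
  (1,3): now satisfied by earlier moves; stays.
  (2,0): now satisfied by earlier moves; stays.
  (4,0) → (3,0).
Resulting grid:
X X X - O
O - - X -
O X X - X
O X X X X
- X - - X
All satisfied now.

0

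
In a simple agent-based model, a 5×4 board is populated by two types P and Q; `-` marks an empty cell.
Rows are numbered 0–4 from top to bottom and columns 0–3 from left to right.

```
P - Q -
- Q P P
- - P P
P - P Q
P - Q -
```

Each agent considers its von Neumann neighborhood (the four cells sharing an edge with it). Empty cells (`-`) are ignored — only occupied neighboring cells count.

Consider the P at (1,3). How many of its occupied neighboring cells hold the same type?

2

Occupied neighbors of (1,3): (2,3)=P, (1,2)=P.
Same type (P): 2 of 2.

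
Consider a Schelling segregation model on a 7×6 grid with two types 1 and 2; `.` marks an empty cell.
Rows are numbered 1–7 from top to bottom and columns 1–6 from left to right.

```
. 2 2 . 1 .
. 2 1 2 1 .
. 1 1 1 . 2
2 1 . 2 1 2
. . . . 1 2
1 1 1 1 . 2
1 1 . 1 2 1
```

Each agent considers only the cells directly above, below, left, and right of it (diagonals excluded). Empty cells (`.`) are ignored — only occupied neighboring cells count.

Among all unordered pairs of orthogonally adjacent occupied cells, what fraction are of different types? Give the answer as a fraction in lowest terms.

Scan each occupied cell's neighbors to the right and below so each pair is counted once.
From row 1: 1 unlike of 4 pairs (running 1/4).
From row 2: 5 unlike of 6 pairs (running 6/10).
From row 3: 1 unlike of 5 pairs (running 7/15).
From row 4: 3 unlike of 5 pairs (running 10/20).
From row 5: 1 unlike of 2 pairs (running 11/22).
From row 6: 1 unlike of 7 pairs (running 12/29).
From row 7: 2 unlike of 3 pairs (running 14/32).
Total adjacent occupied pairs: 32; unlike-type pairs: 14.
14/32 reduces to 7/16.

7/16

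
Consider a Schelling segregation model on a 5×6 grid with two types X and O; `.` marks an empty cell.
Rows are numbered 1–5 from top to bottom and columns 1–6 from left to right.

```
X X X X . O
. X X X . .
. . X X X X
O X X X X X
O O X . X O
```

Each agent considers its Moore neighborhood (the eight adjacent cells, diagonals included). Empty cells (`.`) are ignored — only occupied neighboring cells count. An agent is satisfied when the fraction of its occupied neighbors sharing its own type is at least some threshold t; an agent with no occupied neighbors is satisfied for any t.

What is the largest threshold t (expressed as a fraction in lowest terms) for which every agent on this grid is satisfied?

Row 1: (1,1)X 2/2 · (1,2)X 4/4 · (1,3)X 5/5 · (1,4)X 3/3 · (1,6)O — no occupied neighbors
Row 2: (2,2)X 5/5 · (2,3)X 7/7 · (2,4)X 6/6
Row 3: (3,3)X 7/7 · (3,4)X 7/7 · (3,5)X 6/6 · (3,6)X 3/3
Row 4: (4,1)O 2/3 · (4,2)X 3/6 · (4,3)X 5/6 · (4,4)X 7/7 · (4,5)X 6/7 · (4,6)X 4/5
Row 5: (5,1)O 2/3 · (5,2)O 2/5 · (5,3)X 3/4 · (5,5)X 3/4 · (5,6)O 0/3
The smallest same-type fraction is 0/3 at (5,6), which reduces to 0/1. Any threshold above that leaves this agent unsatisfied.

0/1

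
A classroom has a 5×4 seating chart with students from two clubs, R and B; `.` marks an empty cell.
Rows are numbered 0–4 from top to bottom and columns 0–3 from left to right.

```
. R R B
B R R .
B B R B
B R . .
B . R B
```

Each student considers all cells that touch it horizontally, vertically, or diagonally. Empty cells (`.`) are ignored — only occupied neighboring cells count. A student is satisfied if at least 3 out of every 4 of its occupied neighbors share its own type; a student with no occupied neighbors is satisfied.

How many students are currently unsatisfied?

(0,1)R 3/4 ok
(0,2)R 3/4 ok
(0,3)B 0/2 unhappy
(1,0)B 2/4 unhappy
(1,1)R 4/7 unhappy
(1,2)R 4/7 unhappy
(2,0)B 3/5 unhappy
(2,1)B 3/7 unhappy
(2,2)R 3/5 unhappy
(2,3)B 0/2 unhappy
(3,0)B 3/4 ok
(3,1)R 2/6 unhappy
(4,0)B 1/2 unhappy
(4,2)R 1/2 unhappy
(4,3)B 0/1 unhappy
Unsatisfied: (0,3), (1,0), (1,1), (1,2), (2,0), (2,1), (2,2), (2,3), (3,1), (4,0), (4,2), (4,3) — 12 in total.

12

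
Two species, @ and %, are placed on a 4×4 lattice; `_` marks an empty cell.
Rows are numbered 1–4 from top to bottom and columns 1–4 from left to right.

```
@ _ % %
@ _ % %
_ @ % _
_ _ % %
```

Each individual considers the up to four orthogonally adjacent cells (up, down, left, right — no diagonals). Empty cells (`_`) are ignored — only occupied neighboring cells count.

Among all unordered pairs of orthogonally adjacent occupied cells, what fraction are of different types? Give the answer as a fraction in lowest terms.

1/9

Scan each occupied cell's neighbors to the right and below so each pair is counted once.
From row 1: 0 unlike of 4 pairs (running 0/4).
From row 2: 0 unlike of 2 pairs (running 0/6).
From row 3: 1 unlike of 2 pairs (running 1/8).
From row 4: 0 unlike of 1 pairs (running 1/9).
Total adjacent occupied pairs: 9; unlike-type pairs: 1.
1/9 is already in lowest terms.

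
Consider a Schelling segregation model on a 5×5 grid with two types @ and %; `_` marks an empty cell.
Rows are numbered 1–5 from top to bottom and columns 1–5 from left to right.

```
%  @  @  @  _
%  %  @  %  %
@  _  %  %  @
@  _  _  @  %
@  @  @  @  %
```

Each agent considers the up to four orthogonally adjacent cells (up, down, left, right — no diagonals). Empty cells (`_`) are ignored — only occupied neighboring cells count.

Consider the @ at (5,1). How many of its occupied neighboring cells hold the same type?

2

Occupied neighbors of (5,1): (4,1)=@, (5,2)=@.
Same type (@): 2 of 2.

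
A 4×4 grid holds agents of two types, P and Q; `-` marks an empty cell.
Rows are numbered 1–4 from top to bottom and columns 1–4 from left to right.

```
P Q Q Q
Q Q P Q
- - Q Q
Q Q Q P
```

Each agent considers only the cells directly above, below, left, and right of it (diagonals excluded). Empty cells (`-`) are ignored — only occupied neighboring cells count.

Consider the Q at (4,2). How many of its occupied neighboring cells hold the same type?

2

Occupied neighbors of (4,2): (4,1)=Q, (4,3)=Q.
Same type (Q): 2 of 2.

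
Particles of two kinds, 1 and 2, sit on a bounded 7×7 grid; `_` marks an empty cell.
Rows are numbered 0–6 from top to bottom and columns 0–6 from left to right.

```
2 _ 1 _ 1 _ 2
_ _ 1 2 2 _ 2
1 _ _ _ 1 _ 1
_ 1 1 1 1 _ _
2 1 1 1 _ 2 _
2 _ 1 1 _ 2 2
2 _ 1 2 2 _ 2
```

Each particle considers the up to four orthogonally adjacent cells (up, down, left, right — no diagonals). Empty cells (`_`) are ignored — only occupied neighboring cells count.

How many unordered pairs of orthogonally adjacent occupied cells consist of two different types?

Scan each occupied cell's neighbors to the right and below so each pair is counted once.
Row 0: 1(0,2)–1(1,2)= 1(0,4)–2(1,4)≠ 2(0,6)–2(1,6)=  → 1/3 unlike.
Row 1: 1(1,2)–2(1,3)≠ 2(1,3)–2(1,4)= 2(1,4)–1(2,4)≠ 2(1,6)–1(2,6)≠  → 3/4 unlike.
Row 2: 1(2,4)–1(3,4)=  → 0/1 unlike.
Row 3: 1(3,1)–1(3,2)= 1(3,1)–1(4,1)= 1(3,2)–1(3,3)= 1(3,2)–1(4,2)= 1(3,3)–1(3,4)= 1(3,3)–1(4,3)=  → 0/6 unlike.
Row 4: 2(4,0)–1(4,1)≠ 2(4,0)–2(5,0)= 1(4,1)–1(4,2)= 1(4,2)–1(4,3)= 1(4,2)–1(5,2)= 1(4,3)–1(5,3)= 2(4,5)–2(5,5)=  → 1/7 unlike.
Row 5: 2(5,0)–2(6,0)= 1(5,2)–1(5,3)= 1(5,2)–1(6,2)= 1(5,3)–2(6,3)≠ 2(5,5)–2(5,6)= 2(5,6)–2(6,6)=  → 1/6 unlike.
Row 6: 1(6,2)–2(6,3)≠ 2(6,3)–2(6,4)=  → 1/2 unlike.
Total adjacent occupied pairs: 29; unlike-type pairs: 7.

7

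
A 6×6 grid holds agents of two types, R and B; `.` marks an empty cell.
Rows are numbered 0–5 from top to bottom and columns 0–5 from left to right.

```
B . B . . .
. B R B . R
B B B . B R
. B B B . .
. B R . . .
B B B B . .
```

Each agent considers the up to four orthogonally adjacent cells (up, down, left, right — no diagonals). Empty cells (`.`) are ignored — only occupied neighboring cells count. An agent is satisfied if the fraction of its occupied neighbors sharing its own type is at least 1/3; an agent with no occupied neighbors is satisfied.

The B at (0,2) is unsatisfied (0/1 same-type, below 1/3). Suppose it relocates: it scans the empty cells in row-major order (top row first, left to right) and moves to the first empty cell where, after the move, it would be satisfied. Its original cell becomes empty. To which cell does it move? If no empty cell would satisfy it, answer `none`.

(0,1)

Vacating (0,2). Empty cells in order:
  (0,1): 2/2 same-type → satisfied — stop here.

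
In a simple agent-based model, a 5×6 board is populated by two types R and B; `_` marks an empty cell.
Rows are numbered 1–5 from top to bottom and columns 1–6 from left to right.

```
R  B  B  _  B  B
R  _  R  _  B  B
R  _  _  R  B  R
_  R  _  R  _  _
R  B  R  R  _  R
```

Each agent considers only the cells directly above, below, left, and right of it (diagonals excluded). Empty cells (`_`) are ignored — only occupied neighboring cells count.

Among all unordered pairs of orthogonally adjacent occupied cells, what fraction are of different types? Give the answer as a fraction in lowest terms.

8/19

Scan each occupied cell's neighbors to the right and below so each pair is counted once.
Row 1: R(1,1)–B(1,2)≠ R(1,1)–R(2,1)= B(1,2)–B(1,3)= B(1,3)–R(2,3)≠ B(1,5)–B(1,6)= B(1,5)–B(2,5)= B(1,6)–B(2,6)=  → 2/7 unlike.
Row 2: R(2,1)–R(3,1)= B(2,5)–B(2,6)= B(2,5)–B(3,5)= B(2,6)–R(3,6)≠  → 1/4 unlike.
Row 3: R(3,4)–B(3,5)≠ R(3,4)–R(4,4)= B(3,5)–R(3,6)≠  → 2/3 unlike.
Row 4: R(4,2)–B(5,2)≠ R(4,4)–R(5,4)=  → 1/2 unlike.
Row 5: R(5,1)–B(5,2)≠ B(5,2)–R(5,3)≠ R(5,3)–R(5,4)=  → 2/3 unlike.
Total adjacent occupied pairs: 19; unlike-type pairs: 8.
8/19 is already in lowest terms.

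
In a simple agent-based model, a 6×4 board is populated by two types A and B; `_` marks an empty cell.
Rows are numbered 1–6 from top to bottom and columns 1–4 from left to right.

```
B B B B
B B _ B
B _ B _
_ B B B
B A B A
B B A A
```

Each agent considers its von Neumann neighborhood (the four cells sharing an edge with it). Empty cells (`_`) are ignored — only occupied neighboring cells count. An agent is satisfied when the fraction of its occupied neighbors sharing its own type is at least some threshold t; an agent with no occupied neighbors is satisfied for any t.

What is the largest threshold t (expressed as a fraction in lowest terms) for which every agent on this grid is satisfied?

0/1

(1,1)B 2/2
(1,2)B 3/3
(1,3)B 2/2
(1,4)B 2/2
(2,1)B 3/3
(2,2)B 2/2
(2,4)B 1/1
(3,1)B 1/1
(3,3)B 1/1
(4,2)B 1/2
(4,3)B 4/4
(4,4)B 1/2
(5,1)B 1/2
(5,2)A 0/4
(5,3)B 1/4
(5,4)A 1/3
(6,1)B 2/2
(6,2)B 1/3
(6,3)A 1/3
(6,4)A 2/2
The smallest same-type fraction is 0/4 at (5,2), which reduces to 0/1. Any threshold above that leaves this agent unsatisfied.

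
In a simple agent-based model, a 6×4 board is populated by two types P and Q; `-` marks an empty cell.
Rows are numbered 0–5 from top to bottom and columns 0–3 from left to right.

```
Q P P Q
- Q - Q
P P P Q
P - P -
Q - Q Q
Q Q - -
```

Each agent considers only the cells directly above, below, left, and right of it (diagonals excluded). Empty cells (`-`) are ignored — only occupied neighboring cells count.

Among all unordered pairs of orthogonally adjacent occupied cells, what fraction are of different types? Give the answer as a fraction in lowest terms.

Scan each occupied cell's neighbors to the right and below so each pair is counted once.
From row 0: 3 unlike of 5 pairs (running 3/5).
From row 1: 1 unlike of 2 pairs (running 4/7).
From row 2: 1 unlike of 5 pairs (running 5/12).
From row 3: 2 unlike of 2 pairs (running 7/14).
From row 4: 0 unlike of 2 pairs (running 7/16).
From row 5: 0 unlike of 1 pairs (running 7/17).
Total adjacent occupied pairs: 17; unlike-type pairs: 7.
7/17 is already in lowest terms.

7/17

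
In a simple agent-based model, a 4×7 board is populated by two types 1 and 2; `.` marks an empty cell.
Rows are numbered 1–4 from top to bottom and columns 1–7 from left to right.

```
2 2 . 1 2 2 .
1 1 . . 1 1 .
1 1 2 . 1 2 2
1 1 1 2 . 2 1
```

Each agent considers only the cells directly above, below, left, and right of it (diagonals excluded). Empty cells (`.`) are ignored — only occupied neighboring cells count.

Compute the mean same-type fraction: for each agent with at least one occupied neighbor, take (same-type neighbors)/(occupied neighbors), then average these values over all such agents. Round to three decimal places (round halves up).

0.488

(1,1)2 1/2
(1,2)2 1/2
(1,4)1 0/1
(1,5)2 1/3
(1,6)2 1/2
(2,1)1 2/3
(2,2)1 2/3
(2,5)1 2/3
(2,6)1 1/3
(3,1)1 3/3
(3,2)1 3/4
(3,3)2 0/2
(3,5)1 1/2
(3,6)2 2/4
(3,7)2 1/2
(4,1)1 2/2
(4,2)1 3/3
(4,3)1 1/3
(4,4)2 0/1
(4,6)2 1/2
(4,7)1 0/2
Sum over 21 agents: 1/2 + 1/2 + 0/1 + 1/3 + 1/2 + 2/3 + 2/3 + 2/3 + 1/3 + 3/3 + 3/4 + 0/2 + 1/2 + 2/4 + 1/2 + 2/2 + 3/3 + 1/3 + 0/1 + 1/2 + 0/2 = 41/4; mean = 41/4 ÷ 21 = 41/84 = 0.488095… → 0.488.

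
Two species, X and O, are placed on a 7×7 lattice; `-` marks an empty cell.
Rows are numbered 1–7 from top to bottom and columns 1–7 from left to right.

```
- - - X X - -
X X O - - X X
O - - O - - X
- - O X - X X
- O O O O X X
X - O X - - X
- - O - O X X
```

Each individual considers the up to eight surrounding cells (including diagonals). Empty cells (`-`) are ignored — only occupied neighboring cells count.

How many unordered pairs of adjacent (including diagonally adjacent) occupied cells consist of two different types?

19

Scan each occupied cell's neighbors to the right and below (and the two forward diagonals) so each pair is counted once.
Row 1: X(1,4)–X(1,5)= X(1,4)–O(2,3)≠ X(1,5)–X(2,6)=  → 1/3 unlike.
Row 2: X(2,1)–X(2,2)= X(2,1)–O(3,1)≠ X(2,2)–O(2,3)≠ X(2,2)–O(3,1)≠ O(2,3)–O(3,4)= X(2,6)–X(2,7)= X(2,6)–X(3,7)= X(2,7)–X(3,7)=  → 3/8 unlike.
Row 3: O(3,4)–X(4,4)≠ O(3,4)–O(4,3)= X(3,7)–X(4,7)= X(3,7)–X(4,6)=  → 1/4 unlike.
Row 4: O(4,3)–X(4,4)≠ O(4,3)–O(5,3)= O(4,3)–O(5,4)= O(4,3)–O(5,2)= X(4,4)–O(5,4)≠ X(4,4)–O(5,5)≠ X(4,4)–O(5,3)≠ X(4,6)–X(4,7)= X(4,6)–X(5,6)= X(4,6)–X(5,7)= X(4,6)–O(5,5)≠ X(4,7)–X(5,7)= X(4,7)–X(5,6)=  → 5/13 unlike.
Row 5: O(5,2)–O(5,3)= O(5,2)–O(6,3)= O(5,2)–X(6,1)≠ O(5,3)–O(5,4)= O(5,3)–O(6,3)= O(5,3)–X(6,4)≠ O(5,4)–O(5,5)= O(5,4)–X(6,4)≠ O(5,4)–O(6,3)= O(5,5)–X(5,6)≠ O(5,5)–X(6,4)≠ X(5,6)–X(5,7)= X(5,6)–X(6,7)= X(5,7)–X(6,7)=  → 5/14 unlike.
Row 6: O(6,3)–X(6,4)≠ O(6,3)–O(7,3)= X(6,4)–O(7,5)≠ X(6,4)–O(7,3)≠ X(6,7)–X(7,7)= X(6,7)–X(7,6)=  → 3/6 unlike.
Row 7: O(7,5)–X(7,6)≠ X(7,6)–X(7,7)=  → 1/2 unlike.
Total adjacent occupied pairs: 50; unlike-type pairs: 19.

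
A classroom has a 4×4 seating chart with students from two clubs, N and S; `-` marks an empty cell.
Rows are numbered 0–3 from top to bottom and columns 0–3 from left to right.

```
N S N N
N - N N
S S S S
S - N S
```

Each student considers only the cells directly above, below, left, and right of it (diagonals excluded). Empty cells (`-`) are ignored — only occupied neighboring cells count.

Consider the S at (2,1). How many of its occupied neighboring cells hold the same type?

2

Occupied neighbors of (2,1): (2,0)=S, (2,2)=S.
Same type (S): 2 of 2.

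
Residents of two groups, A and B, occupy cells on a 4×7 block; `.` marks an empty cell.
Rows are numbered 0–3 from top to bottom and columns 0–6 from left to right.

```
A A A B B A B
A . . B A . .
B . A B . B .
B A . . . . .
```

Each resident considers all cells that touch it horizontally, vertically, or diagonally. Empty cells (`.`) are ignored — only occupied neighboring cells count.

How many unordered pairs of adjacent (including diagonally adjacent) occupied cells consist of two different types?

14

Scan each occupied cell's neighbors to the right and below (and the two forward diagonals) so each pair is counted once.
Row 0: A(0,0)–A(0,1)= A(0,0)–A(1,0)= A(0,1)–A(0,2)= A(0,1)–A(1,0)= A(0,2)–B(0,3)≠ A(0,2)–B(1,3)≠ B(0,3)–B(0,4)= B(0,3)–B(1,3)= B(0,3)–A(1,4)≠ B(0,4)–A(0,5)≠ B(0,4)–A(1,4)≠ B(0,4)–B(1,3)= A(0,5)–B(0,6)≠ A(0,5)–A(1,4)=  → 6/14 unlike.
Row 1: A(1,0)–B(2,0)≠ B(1,3)–A(1,4)≠ B(1,3)–B(2,3)= B(1,3)–A(2,2)≠ A(1,4)–B(2,5)≠ A(1,4)–B(2,3)≠  → 5/6 unlike.
Row 2: B(2,0)–B(3,0)= B(2,0)–A(3,1)≠ A(2,2)–B(2,3)≠ A(2,2)–A(3,1)=  → 2/4 unlike.
Row 3: B(3,0)–A(3,1)≠  → 1/1 unlike.
Total adjacent occupied pairs: 25; unlike-type pairs: 14.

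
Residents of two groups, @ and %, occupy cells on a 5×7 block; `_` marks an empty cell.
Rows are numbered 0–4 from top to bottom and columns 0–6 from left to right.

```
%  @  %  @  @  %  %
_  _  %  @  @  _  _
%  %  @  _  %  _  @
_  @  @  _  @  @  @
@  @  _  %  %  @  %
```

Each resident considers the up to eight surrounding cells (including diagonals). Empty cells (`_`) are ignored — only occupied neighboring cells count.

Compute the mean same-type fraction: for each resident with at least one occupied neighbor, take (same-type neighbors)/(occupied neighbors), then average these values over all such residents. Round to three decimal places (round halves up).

0.504

(0,0)% 0/1
(0,1)@ 0/3
(0,2)% 1/4
(0,3)@ 3/5
(0,4)@ 3/4
(0,5)% 1/3
(0,6)% 1/1
(1,2)% 2/6
(1,3)@ 4/7
(1,4)@ 3/5
(2,0)% 1/2
(2,1)% 2/5
(2,2)@ 3/5
(2,4)% 0/4
(2,6)@ 2/2
(3,1)@ 4/6
(3,2)@ 3/5
(3,4)@ 2/5
(3,5)@ 4/7
(3,6)@ 3/4
(4,0)@ 2/2
(4,1)@ 3/3
(4,3)% 1/3
(4,4)% 1/4
(4,5)@ 3/5
(4,6)% 0/3
Sum over 26 residents: 0/1 + 0/3 + 1/4 + 3/5 + 3/4 + 1/3 + 1/1 + 2/6 + 4/7 + 3/5 + 1/2 + 2/5 + 3/5 + 0/4 + 2/2 + 4/6 + 3/5 + 2/5 + 4/7 + 3/4 + 2/2 + 3/3 + 1/3 + 1/4 + 3/5 + 0/3 = 2753/210; mean = 2753/210 ÷ 26 = 2753/5460 = 0.504212… → 0.504.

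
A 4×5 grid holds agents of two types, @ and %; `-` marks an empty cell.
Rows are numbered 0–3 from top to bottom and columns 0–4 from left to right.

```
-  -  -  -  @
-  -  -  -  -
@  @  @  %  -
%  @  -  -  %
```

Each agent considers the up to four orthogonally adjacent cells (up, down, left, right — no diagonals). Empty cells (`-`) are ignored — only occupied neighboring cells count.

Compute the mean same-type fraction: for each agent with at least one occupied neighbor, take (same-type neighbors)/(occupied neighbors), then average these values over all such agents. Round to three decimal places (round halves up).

(0,4)@ — no occupied neighbors
(2,0)@ 1/2
(2,1)@ 3/3
(2,2)@ 1/2
(2,3)% 0/1
(3,0)% 0/2
(3,1)@ 1/2
(3,4)% — no occupied neighbors
Sum over 6 agents: 1/2 + 3/3 + 1/2 + 0/1 + 0/2 + 1/2 = 5/2; mean = 5/2 ÷ 6 = 5/12 = 0.416666… → 0.417.

0.417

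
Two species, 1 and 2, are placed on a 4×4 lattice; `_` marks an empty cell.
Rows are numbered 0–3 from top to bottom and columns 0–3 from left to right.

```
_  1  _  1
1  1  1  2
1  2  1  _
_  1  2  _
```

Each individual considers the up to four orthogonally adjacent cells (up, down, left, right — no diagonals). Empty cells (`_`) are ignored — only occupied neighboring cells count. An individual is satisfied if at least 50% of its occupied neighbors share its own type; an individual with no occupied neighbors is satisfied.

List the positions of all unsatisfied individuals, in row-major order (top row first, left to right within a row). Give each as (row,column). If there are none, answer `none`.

(0,3), (1,3), (2,1), (2,2), (3,1), (3,2)

Row 0: (0,1)1 1/1 ok · (0,3)1 0/1 unhappy
Row 1: (1,0)1 2/2 ok · (1,1)1 3/4 ok · (1,2)1 2/3 ok · (1,3)2 0/2 unhappy
Row 2: (2,0)1 1/2 ok · (2,1)2 0/4 unhappy · (2,2)1 1/3 unhappy
Row 3: (3,1)1 0/2 unhappy · (3,2)2 0/2 unhappy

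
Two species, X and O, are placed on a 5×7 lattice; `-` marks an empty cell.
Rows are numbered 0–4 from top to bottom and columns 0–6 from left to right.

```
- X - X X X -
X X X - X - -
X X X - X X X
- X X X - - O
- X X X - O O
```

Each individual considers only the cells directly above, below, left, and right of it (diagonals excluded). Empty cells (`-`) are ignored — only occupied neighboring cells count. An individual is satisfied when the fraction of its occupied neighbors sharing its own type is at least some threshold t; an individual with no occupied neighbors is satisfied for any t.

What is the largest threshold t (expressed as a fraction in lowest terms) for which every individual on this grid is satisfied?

(0,1)X 1/1
(0,3)X 1/1
(0,4)X 3/3
(0,5)X 1/1
(1,0)X 2/2
(1,1)X 4/4
(1,2)X 2/2
(1,4)X 2/2
(2,0)X 2/2
(2,1)X 4/4
(2,2)X 3/3
(2,4)X 2/2
(2,5)X 2/2
(2,6)X 1/2
(3,1)X 3/3
(3,2)X 4/4
(3,3)X 2/2
(3,6)O 1/2
(4,1)X 2/2
(4,2)X 3/3
(4,3)X 2/2
(4,5)O 1/1
(4,6)O 2/2
The smallest same-type fraction is 1/2 at (2,6), which reduces to 1/2. Any threshold above that leaves this individual unsatisfied.

1/2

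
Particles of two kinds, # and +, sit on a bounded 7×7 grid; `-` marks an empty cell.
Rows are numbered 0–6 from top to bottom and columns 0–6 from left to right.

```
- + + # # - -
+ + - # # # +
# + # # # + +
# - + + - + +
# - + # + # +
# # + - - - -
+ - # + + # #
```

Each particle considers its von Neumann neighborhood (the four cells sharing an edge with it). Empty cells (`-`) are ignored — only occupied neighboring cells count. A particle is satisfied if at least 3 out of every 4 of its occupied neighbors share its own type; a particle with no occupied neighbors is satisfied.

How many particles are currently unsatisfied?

26

(0,1)+ 2/2 satisfied
(0,2)+ 1/2 not
(0,3)# 2/3 not
(0,4)# 2/2 satisfied
(1,0)+ 1/2 not
(1,1)+ 3/3 satisfied
(1,3)# 3/3 satisfied
(1,4)# 4/4 satisfied
(1,5)# 1/3 not
(1,6)+ 1/2 not
(2,0)# 1/3 not
(2,1)+ 1/3 not
(2,2)# 1/3 not
(2,3)# 3/4 satisfied
(2,4)# 2/3 not
(2,5)+ 2/4 not
(2,6)+ 3/3 satisfied
(3,0)# 2/2 satisfied
(3,2)+ 2/3 not
(3,3)+ 1/3 not
(3,5)+ 2/3 not
(3,6)+ 3/3 satisfied
(4,0)# 2/2 satisfied
(4,2)+ 2/3 not
(4,3)# 0/3 not
(4,4)+ 0/2 not
(4,5)# 0/3 not
(4,6)+ 1/2 not
(5,0)# 2/3 not
(5,1)# 1/2 not
(5,2)+ 1/3 not
(6,0)+ 0/1 not
(6,2)# 0/2 not
(6,3)+ 1/2 not
(6,4)+ 1/2 not
(6,5)# 1/2 not
(6,6)# 1/1 satisfied
Unsatisfied: (0,2), (0,3), (1,0), (1,5), (1,6), (2,0), (2,1), (2,2), (2,4), (2,5), (3,2), (3,3), (3,5), (4,2), (4,3), (4,4), (4,5), (4,6), (5,0), (5,1), (5,2), (6,0), (6,2), (6,3), (6,4), (6,5) — 26 in total.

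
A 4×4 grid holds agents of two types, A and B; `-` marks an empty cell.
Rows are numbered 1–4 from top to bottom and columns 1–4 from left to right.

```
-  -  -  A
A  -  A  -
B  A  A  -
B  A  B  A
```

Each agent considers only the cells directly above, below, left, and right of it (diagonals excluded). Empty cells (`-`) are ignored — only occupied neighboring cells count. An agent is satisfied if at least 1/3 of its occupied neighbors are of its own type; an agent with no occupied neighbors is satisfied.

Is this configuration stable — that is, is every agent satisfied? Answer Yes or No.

Row 1: (1,4)A 0/0 ok
Row 2: (2,1)A 0/1 unhappy · (2,3)A 1/1 ok
Row 3: (3,1)B 1/3 ok · (3,2)A 2/3 ok · (3,3)A 2/3 ok
Row 4: (4,1)B 1/2 ok · (4,2)A 1/3 ok · (4,3)B 0/3 unhappy · (4,4)A 0/1 unhappy
For instance (2,1) has only 0/1 same-type neighbors, below 1/3.

No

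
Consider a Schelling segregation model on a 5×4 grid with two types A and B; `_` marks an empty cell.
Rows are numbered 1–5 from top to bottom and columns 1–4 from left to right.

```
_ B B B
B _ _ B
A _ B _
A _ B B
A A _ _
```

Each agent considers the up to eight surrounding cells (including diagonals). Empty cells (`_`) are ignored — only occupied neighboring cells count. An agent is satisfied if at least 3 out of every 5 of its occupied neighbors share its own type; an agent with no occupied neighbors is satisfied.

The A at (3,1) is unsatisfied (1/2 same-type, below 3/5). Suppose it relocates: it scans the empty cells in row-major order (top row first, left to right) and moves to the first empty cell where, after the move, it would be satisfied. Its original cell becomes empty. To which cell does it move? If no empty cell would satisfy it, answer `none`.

Vacating (3,1). Empty cells in order:
  (1,1): 0/2 same-type → still unsatisfied.
  (2,2): 0/4 same-type → still unsatisfied.
  (2,3): 0/5 same-type → still unsatisfied.
  (3,2): 1/4 same-type → still unsatisfied.
  (3,4): 0/4 same-type → still unsatisfied.
  (4,2): 3/5 same-type → satisfied — stop here.

(4,2)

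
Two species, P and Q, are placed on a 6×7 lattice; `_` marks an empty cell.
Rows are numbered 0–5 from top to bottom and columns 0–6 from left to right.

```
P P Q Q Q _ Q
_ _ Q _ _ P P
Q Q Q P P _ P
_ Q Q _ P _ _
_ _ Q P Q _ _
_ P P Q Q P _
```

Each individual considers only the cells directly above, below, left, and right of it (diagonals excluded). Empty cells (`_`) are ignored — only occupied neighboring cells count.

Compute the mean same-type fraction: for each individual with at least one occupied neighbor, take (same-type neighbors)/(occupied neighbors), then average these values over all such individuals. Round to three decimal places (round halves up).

(0,0)P 1/1
(0,1)P 1/2
(0,2)Q 2/3
(0,3)Q 2/2
(0,4)Q 1/1
(0,6)Q 0/1
(1,2)Q 2/2
(1,5)P 1/1
(1,6)P 2/3
(2,0)Q 1/1
(2,1)Q 3/3
(2,2)Q 3/4
(2,3)P 1/2
(2,4)P 2/2
(2,6)P 1/1
(3,1)Q 2/2
(3,2)Q 3/3
(3,4)P 1/2
(4,2)Q 1/3
(4,3)P 0/3
(4,4)Q 1/3
(5,1)P 1/1
(5,2)P 1/3
(5,3)Q 1/3
(5,4)Q 2/3
(5,5)P 0/1
Sum over 26 individuals: 1/1 + 1/2 + 2/3 + 2/2 + 1/1 + 0/1 + 2/2 + 1/1 + 2/3 + 1/1 + 3/3 + 3/4 + 1/2 + 2/2 + 1/1 + 2/2 + 3/3 + 1/2 + 1/3 + 0/3 + 1/3 + 1/1 + 1/3 + 1/3 + 2/3 + 0/1 = 211/12; mean = 211/12 ÷ 26 = 211/312 = 0.676282… → 0.676.

0.676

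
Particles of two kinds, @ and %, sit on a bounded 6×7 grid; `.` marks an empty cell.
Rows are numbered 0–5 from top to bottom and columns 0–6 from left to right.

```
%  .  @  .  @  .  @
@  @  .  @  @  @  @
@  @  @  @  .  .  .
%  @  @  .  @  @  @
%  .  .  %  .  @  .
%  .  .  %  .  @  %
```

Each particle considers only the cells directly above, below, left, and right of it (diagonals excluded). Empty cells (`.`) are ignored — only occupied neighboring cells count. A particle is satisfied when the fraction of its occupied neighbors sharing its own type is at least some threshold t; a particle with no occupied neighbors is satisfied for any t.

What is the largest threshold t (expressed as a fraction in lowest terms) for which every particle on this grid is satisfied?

0/1

Row 0: (0,0)% 0/1 · (0,2)@ — no occupied neighbors · (0,4)@ 1/1 · (0,6)@ 1/1
Row 1: (1,0)@ 2/3 · (1,1)@ 2/2 · (1,3)@ 2/2 · (1,4)@ 3/3 · (1,5)@ 2/2 · (1,6)@ 2/2
Row 2: (2,0)@ 2/3 · (2,1)@ 4/4 · (2,2)@ 3/3 · (2,3)@ 2/2
Row 3: (3,0)% 1/3 · (3,1)@ 2/3 · (3,2)@ 2/2 · (3,4)@ 1/1 · (3,5)@ 3/3 · (3,6)@ 1/1
Row 4: (4,0)% 2/2 · (4,3)% 1/1 · (4,5)@ 2/2
Row 5: (5,0)% 1/1 · (5,3)% 1/1 · (5,5)@ 1/2 · (5,6)% 0/1
The smallest same-type fraction is 0/1 at (0,0), which reduces to 0/1. Any threshold above that leaves this particle unsatisfied.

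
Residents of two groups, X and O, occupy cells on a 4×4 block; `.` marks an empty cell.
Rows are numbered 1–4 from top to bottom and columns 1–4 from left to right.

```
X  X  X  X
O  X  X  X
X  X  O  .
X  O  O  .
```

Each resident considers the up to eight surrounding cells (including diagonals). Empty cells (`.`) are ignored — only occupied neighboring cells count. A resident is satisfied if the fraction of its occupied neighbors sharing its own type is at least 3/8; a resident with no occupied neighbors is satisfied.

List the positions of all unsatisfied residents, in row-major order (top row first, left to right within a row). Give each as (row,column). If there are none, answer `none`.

Row 1: (1,1)X 2/3 satisfied · (1,2)X 4/5 satisfied · (1,3)X 5/5 satisfied · (1,4)X 3/3 satisfied
Row 2: (2,1)O 0/5 not · (2,2)X 6/8 satisfied · (2,3)X 6/7 satisfied · (2,4)X 3/4 satisfied
Row 3: (3,1)X 3/5 satisfied · (3,2)X 4/8 satisfied · (3,3)O 2/6 not
Row 4: (4,1)X 2/3 satisfied · (4,2)O 2/5 satisfied · (4,3)O 2/3 satisfied

(2,1), (3,3)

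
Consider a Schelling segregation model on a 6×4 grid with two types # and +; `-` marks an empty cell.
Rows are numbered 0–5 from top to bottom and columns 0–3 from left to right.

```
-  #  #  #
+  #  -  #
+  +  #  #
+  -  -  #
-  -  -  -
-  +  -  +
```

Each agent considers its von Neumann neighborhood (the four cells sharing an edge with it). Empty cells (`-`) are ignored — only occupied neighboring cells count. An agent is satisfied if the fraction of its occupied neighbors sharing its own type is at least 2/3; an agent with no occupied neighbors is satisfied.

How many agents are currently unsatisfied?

(0,1)# 2/2 ok
(0,2)# 2/2 ok
(0,3)# 2/2 ok
(1,0)+ 1/2 unhappy
(1,1)# 1/3 unhappy
(1,3)# 2/2 ok
(2,0)+ 3/3 ok
(2,1)+ 1/3 unhappy
(2,2)# 1/2 unhappy
(2,3)# 3/3 ok
(3,0)+ 1/1 ok
(3,3)# 1/1 ok
(5,1)+ 0/0 ok
(5,3)+ 0/0 ok
Unsatisfied: (1,0), (1,1), (2,1), (2,2) — 4 in total.

4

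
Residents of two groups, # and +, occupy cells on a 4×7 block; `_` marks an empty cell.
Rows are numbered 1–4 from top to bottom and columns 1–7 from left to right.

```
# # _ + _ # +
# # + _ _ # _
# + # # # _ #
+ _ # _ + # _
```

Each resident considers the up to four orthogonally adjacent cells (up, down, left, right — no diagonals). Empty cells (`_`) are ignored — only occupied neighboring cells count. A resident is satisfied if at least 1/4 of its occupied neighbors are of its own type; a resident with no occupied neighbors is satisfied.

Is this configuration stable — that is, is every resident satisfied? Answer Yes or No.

No

Row 1: (1,1)# 2/2 satisfied · (1,2)# 2/2 satisfied · (1,4)+ 0/0 satisfied · (1,6)# 1/2 satisfied · (1,7)+ 0/1 not
Row 2: (2,1)# 3/3 satisfied · (2,2)# 2/4 satisfied · (2,3)+ 0/2 not · (2,6)# 1/1 satisfied
Row 3: (3,1)# 1/3 satisfied · (3,2)+ 0/3 not · (3,3)# 2/4 satisfied · (3,4)# 2/2 satisfied · (3,5)# 1/2 satisfied · (3,7)# 0/0 satisfied
Row 4: (4,1)+ 0/1 not · (4,3)# 1/1 satisfied · (4,5)+ 0/2 not · (4,6)# 0/1 not
For instance (1,7) has only 0/1 same-type neighbors, below 1/4.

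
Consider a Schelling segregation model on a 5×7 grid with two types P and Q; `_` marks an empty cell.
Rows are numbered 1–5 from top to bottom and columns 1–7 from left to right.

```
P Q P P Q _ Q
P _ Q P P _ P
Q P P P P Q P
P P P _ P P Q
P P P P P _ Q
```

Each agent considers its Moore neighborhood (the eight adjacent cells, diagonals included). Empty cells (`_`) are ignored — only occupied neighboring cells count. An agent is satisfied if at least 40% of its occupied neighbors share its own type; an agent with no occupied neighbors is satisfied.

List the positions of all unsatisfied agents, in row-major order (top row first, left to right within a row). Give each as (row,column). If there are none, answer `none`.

(1,1)P 1/2 ✓
(1,2)Q 1/4 ✗
(1,3)P 2/4 ✓
(1,4)P 3/5 ✓
(1,5)Q 0/3 ✗
(1,7)Q 0/1 ✗
(2,1)P 2/4 ✓
(2,3)Q 1/7 ✗
(2,4)P 6/8 ✓
(2,5)P 4/6 ✓
(2,7)P 1/3 ✗
(3,1)Q 0/4 ✗
(3,2)P 5/7 ✓
(3,3)P 5/6 ✓
(3,4)P 6/7 ✓
(3,5)P 5/6 ✓
(3,6)Q 1/7 ✗
(3,7)P 2/4 ✓
(4,1)P 4/5 ✓
(4,2)P 7/8 ✓
(4,3)P 7/7 ✓
(4,5)P 5/6 ✓
(4,6)P 4/7 ✓
(4,7)Q 2/4 ✓
(5,1)P 3/3 ✓
(5,2)P 5/5 ✓
(5,3)P 4/4 ✓
(5,4)P 4/4 ✓
(5,5)P 3/3 ✓
(5,7)Q 1/2 ✓

(1,2), (1,5), (1,7), (2,3), (2,7), (3,1), (3,6)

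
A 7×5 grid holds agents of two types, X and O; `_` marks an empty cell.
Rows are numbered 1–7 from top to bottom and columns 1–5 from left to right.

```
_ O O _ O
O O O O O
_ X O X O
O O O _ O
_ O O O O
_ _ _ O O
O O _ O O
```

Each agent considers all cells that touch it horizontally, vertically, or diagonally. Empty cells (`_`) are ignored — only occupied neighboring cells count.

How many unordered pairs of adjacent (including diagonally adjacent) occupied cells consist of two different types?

14

Scan each occupied cell's neighbors to the right and below (and the two forward diagonals) so each pair is counted once.
From row 1: 0 unlike of 9 pairs (running 0/9).
From row 2: 6 unlike of 15 pairs (running 6/24).
From row 3: 8 unlike of 11 pairs (running 14/35).
From row 4: 0 unlike of 10 pairs (running 14/45).
From row 5: 0 unlike of 8 pairs (running 14/53).
From row 6: 0 unlike of 5 pairs (running 14/58).
From row 7: 0 unlike of 2 pairs (running 14/60).
Total adjacent occupied pairs: 60; unlike-type pairs: 14.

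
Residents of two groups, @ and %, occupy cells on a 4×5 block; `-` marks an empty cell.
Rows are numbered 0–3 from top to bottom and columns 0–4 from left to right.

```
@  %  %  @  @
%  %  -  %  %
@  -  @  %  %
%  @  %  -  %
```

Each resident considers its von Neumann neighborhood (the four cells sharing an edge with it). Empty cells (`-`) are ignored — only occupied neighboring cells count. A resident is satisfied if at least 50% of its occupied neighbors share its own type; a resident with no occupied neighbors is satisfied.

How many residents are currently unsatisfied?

8

(0,0)@ 0/2 unhappy
(0,1)% 2/3 ok
(0,2)% 1/2 ok
(0,3)@ 1/3 unhappy
(0,4)@ 1/2 ok
(1,0)% 1/3 unhappy
(1,1)% 2/2 ok
(1,3)% 2/3 ok
(1,4)% 2/3 ok
(2,0)@ 0/2 unhappy
(2,2)@ 0/2 unhappy
(2,3)% 2/3 ok
(2,4)% 3/3 ok
(3,0)% 0/2 unhappy
(3,1)@ 0/2 unhappy
(3,2)% 0/2 unhappy
(3,4)% 1/1 ok
Unsatisfied: (0,0), (0,3), (1,0), (2,0), (2,2), (3,0), (3,1), (3,2) — 8 in total.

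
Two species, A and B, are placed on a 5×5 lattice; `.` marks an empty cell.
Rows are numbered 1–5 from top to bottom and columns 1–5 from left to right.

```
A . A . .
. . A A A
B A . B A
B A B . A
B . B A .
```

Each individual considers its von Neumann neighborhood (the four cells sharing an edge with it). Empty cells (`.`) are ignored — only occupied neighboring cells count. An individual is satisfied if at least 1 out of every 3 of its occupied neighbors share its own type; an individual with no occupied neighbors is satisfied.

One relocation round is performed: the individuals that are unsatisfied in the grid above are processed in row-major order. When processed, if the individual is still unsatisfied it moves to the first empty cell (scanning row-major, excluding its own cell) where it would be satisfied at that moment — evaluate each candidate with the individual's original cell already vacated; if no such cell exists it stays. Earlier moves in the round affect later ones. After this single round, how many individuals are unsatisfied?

Initially unsatisfied (in order): (3,4), (5,4).
  (3,4) → (2,1).
  (5,4) → (1,2).
Resulting grid:
A A A . .
B . A A A
B A . . A
B A B . A
B . B . .
All satisfied now.

0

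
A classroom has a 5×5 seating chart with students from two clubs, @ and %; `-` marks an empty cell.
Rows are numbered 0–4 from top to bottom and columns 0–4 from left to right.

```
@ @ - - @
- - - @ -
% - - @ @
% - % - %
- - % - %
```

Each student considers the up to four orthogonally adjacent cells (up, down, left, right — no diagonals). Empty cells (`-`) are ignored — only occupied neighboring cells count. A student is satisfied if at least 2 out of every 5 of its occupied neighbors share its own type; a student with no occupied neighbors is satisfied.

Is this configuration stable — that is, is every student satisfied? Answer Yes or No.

(0,0)@ 1/1 ✓
(0,1)@ 1/1 ✓
(0,4)@ 0/0 ✓
(1,3)@ 1/1 ✓
(2,0)% 1/1 ✓
(2,3)@ 2/2 ✓
(2,4)@ 1/2 ✓
(3,0)% 1/1 ✓
(3,2)% 1/1 ✓
(3,4)% 1/2 ✓
(4,2)% 1/1 ✓
(4,4)% 1/1 ✓
All meet the threshold, so the configuration is stable.

Yes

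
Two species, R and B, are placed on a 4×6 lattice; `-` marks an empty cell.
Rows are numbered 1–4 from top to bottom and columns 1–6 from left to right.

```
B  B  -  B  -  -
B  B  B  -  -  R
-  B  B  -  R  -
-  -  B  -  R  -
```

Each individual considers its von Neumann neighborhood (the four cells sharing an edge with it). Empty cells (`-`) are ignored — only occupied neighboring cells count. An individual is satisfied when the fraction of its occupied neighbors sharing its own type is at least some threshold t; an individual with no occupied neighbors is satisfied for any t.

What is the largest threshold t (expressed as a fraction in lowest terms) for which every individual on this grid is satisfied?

(1,1)B 2/2
(1,2)B 2/2
(1,4)B — no occupied neighbors
(2,1)B 2/2
(2,2)B 4/4
(2,3)B 2/2
(2,6)R — no occupied neighbors
(3,2)B 2/2
(3,3)B 3/3
(3,5)R 1/1
(4,3)B 1/1
(4,5)R 1/1
The smallest same-type fraction is 2/2 at (1,1), which reduces to 1/1. Any threshold above that leaves this individual unsatisfied.

1/1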